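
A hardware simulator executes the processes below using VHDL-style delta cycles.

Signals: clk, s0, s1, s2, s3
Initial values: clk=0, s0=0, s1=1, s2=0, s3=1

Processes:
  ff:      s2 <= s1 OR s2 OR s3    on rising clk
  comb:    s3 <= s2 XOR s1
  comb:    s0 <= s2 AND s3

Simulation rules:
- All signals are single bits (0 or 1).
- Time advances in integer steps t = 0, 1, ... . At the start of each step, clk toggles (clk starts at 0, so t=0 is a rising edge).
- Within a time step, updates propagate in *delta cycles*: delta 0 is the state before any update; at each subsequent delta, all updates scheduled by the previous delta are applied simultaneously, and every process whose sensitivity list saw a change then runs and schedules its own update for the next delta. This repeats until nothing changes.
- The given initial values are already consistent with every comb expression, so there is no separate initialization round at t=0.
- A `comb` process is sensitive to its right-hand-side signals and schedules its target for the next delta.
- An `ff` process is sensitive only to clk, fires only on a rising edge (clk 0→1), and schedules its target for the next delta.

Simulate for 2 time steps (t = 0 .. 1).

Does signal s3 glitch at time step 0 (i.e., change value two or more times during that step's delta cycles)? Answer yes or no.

t=0 Δ0: s1=1 s2=0 s3=1 clk=0 s0=0
  Δ1: clk:0→1
  Δ2: s2:0→1
  Δ3: s3:1→0, s0:0→1
  Δ4: s0:1→0
  (4Δ to stable)
t=1 Δ0: s1=1 s2=1 s3=0 clk=1 s0=0
  Δ1: clk:1→0
  (1Δ to stable)

no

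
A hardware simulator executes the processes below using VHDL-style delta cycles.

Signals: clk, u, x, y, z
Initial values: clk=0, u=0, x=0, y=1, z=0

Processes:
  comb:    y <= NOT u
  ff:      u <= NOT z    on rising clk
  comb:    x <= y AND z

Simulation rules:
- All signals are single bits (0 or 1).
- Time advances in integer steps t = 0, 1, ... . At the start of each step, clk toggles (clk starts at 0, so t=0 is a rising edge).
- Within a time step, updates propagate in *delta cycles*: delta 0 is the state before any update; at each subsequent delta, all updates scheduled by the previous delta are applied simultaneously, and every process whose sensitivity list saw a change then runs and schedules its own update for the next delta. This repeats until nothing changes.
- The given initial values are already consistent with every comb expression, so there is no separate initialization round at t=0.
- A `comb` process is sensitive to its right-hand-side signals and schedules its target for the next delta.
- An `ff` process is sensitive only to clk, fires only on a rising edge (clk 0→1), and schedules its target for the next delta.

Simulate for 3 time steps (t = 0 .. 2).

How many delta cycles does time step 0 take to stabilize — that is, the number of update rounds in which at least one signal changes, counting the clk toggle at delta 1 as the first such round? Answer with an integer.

3

[bits: clk,z,x,y,u]
t=0: Δ0=00010 Δ1=10010 Δ2=10011 Δ3=10001 | 3Δ
t=1: Δ0=10001 Δ1=00001 | 1Δ
t=2: Δ0=00001 Δ1=10001 | 1Δ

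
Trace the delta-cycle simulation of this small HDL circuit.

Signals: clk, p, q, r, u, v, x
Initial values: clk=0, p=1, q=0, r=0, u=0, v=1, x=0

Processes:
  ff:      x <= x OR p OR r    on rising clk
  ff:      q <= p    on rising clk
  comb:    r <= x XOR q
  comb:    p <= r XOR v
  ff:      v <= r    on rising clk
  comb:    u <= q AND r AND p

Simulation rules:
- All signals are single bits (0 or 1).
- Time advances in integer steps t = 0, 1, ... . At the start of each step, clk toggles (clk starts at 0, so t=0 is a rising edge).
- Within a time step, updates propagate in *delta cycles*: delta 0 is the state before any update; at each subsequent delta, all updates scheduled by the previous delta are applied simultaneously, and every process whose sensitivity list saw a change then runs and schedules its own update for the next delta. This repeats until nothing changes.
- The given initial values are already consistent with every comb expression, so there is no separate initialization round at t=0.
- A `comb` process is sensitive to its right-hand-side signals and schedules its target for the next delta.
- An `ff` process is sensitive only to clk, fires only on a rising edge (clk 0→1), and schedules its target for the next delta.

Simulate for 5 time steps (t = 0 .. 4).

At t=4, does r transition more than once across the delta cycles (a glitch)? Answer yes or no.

t=0 Δ0: r=0 v=1 clk=0 q=0 p=1 x=0 u=0
  Δ1: clk:0→1
  Δ2: v:1→0, q:0→1, x:0→1
  Δ3: p:1→0
  (3Δ to stable)
t=1 Δ0: r=0 v=0 clk=1 q=1 p=0 x=1 u=0
  Δ1: clk:1→0
  (1Δ to stable)
t=2 Δ0: r=0 v=0 clk=0 q=1 p=0 x=1 u=0
  Δ1: clk:0→1
  Δ2: q:1→0
  Δ3: r:0→1
  Δ4: p:0→1
  (4Δ to stable)
t=3 Δ0: r=1 v=0 clk=1 q=0 p=1 x=1 u=0
  Δ1: clk:1→0
  (1Δ to stable)
t=4 Δ0: r=1 v=0 clk=0 q=0 p=1 x=1 u=0
  Δ1: clk:0→1
  Δ2: v:0→1, q:0→1
  Δ3: r:1→0, p:1→0, u:0→1
  Δ4: p:0→1, u:1→0
  (4Δ to stable)

no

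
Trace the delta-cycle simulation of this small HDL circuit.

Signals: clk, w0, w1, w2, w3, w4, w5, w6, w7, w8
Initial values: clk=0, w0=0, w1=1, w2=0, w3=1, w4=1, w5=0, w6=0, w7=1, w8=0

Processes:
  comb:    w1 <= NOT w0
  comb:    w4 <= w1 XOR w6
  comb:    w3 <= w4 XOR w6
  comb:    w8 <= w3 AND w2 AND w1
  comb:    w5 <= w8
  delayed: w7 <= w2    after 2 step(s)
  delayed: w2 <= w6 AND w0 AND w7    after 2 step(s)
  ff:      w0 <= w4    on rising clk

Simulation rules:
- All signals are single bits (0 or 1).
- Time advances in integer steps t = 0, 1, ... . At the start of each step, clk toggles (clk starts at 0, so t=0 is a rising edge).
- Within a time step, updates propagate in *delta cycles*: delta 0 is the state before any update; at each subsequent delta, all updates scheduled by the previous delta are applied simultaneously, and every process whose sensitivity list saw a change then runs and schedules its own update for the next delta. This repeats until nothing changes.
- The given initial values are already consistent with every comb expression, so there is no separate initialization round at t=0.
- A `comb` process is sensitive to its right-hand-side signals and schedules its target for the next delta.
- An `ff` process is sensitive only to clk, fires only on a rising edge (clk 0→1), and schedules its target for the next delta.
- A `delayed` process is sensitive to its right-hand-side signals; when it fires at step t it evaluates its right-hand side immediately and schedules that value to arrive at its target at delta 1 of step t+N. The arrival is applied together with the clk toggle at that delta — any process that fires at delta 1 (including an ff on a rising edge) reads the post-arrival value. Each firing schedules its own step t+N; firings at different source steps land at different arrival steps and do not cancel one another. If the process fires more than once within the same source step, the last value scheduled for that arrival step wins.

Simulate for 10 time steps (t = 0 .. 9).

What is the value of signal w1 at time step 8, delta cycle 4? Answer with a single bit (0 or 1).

0

t=0 Δ0: w0=0 w5=0 w1=1 clk=0 w3=1 w6=0 w8=0 w2=0 w7=1 w4=1
  Δ1: clk:0→1
  Δ2: w0:0→1
  Δ3: w1:1→0
  Δ4: w4:1→0
  Δ5: w3:1→0
  (5Δ to stable)
t=1 Δ0: w0=1 w5=0 w1=0 clk=1 w3=0 w6=0 w8=0 w2=0 w7=1 w4=0
  Δ1: clk:1→0
  (1Δ to stable)
t=2 Δ0: w0=1 w5=0 w1=0 clk=0 w3=0 w6=0 w8=0 w2=0 w7=1 w4=0
  Δ1: clk:0→1
  Δ2: w0:1→0
  Δ3: w1:0→1
  Δ4: w4:0→1
  Δ5: w3:0→1
  (5Δ to stable)
t=3 Δ0: w0=0 w5=0 w1=1 clk=1 w3=1 w6=0 w8=0 w2=0 w7=1 w4=1
  Δ1: clk:1→0
  (1Δ to stable)
t=4 Δ0: w0=0 w5=0 w1=1 clk=0 w3=1 w6=0 w8=0 w2=0 w7=1 w4=1
  Δ1: clk:0→1
  Δ2: w0:0→1
  Δ3: w1:1→0
  Δ4: w4:1→0
  Δ5: w3:1→0
  (5Δ to stable)
t=5 Δ0: w0=1 w5=0 w1=0 clk=1 w3=0 w6=0 w8=0 w2=0 w7=1 w4=0
  Δ1: clk:1→0
  (1Δ to stable)
t=6 Δ0: w0=1 w5=0 w1=0 clk=0 w3=0 w6=0 w8=0 w2=0 w7=1 w4=0
  Δ1: clk:0→1
  Δ2: w0:1→0
  Δ3: w1:0→1
  Δ4: w4:0→1
  Δ5: w3:0→1
  (5Δ to stable)
t=7 Δ0: w0=0 w5=0 w1=1 clk=1 w3=1 w6=0 w8=0 w2=0 w7=1 w4=1
  Δ1: clk:1→0
  (1Δ to stable)
t=8 Δ0: w0=0 w5=0 w1=1 clk=0 w3=1 w6=0 w8=0 w2=0 w7=1 w4=1
  Δ1: clk:0→1
  Δ2: w0:0→1
  Δ3: w1:1→0
  Δ4: w4:1→0
  Δ5: w3:1→0
  (5Δ to stable)
t=9 Δ0: w0=1 w5=0 w1=0 clk=1 w3=0 w6=0 w8=0 w2=0 w7=1 w4=0
  Δ1: clk:1→0
  (1Δ to stable)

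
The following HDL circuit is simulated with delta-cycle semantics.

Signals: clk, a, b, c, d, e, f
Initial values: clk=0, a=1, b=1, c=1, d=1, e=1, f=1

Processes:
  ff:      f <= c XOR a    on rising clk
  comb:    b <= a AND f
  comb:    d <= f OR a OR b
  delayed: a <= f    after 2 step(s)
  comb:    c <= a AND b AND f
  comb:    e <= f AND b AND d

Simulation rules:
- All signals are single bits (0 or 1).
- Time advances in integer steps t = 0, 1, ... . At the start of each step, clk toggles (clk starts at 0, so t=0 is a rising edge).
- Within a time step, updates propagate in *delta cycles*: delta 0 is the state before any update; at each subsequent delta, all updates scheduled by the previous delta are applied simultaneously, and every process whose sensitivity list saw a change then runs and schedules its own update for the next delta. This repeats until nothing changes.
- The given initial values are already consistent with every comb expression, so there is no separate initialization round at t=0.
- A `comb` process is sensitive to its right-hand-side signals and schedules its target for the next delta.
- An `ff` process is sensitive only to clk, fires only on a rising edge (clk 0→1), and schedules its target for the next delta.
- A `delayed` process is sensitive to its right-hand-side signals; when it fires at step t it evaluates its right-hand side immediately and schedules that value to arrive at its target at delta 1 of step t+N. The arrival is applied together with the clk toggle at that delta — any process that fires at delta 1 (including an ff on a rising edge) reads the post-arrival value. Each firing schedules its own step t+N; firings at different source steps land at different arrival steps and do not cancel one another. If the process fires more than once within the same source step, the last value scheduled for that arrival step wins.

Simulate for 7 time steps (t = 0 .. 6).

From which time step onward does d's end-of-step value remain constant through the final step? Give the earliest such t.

t=0 Δ0: f=1 e=1 clk=0 a=1 c=1 d=1 b=1
  Δ1: clk:0→1
  Δ2: f:1→0
  Δ3: e:1→0, c:1→0, b:1→0
  (3Δ to stable)
t=1 Δ0: f=0 e=0 clk=1 a=1 c=0 d=1 b=0
  Δ1: clk:1→0
  (1Δ to stable)
t=2 Δ0: f=0 e=0 clk=0 a=1 c=0 d=1 b=0
  Δ1: clk:0→1, a:1→0
  Δ2: d:1→0
  (2Δ to stable)
t=3 Δ0: f=0 e=0 clk=1 a=0 c=0 d=0 b=0
  Δ1: clk:1→0
  (1Δ to stable)
t=4 Δ0: f=0 e=0 clk=0 a=0 c=0 d=0 b=0
  Δ1: clk:0→1
  (1Δ to stable)
t=5 Δ0: f=0 e=0 clk=1 a=0 c=0 d=0 b=0
  Δ1: clk:1→0
  (1Δ to stable)
t=6 Δ0: f=0 e=0 clk=0 a=0 c=0 d=0 b=0
  Δ1: clk:0→1
  (1Δ to stable)

2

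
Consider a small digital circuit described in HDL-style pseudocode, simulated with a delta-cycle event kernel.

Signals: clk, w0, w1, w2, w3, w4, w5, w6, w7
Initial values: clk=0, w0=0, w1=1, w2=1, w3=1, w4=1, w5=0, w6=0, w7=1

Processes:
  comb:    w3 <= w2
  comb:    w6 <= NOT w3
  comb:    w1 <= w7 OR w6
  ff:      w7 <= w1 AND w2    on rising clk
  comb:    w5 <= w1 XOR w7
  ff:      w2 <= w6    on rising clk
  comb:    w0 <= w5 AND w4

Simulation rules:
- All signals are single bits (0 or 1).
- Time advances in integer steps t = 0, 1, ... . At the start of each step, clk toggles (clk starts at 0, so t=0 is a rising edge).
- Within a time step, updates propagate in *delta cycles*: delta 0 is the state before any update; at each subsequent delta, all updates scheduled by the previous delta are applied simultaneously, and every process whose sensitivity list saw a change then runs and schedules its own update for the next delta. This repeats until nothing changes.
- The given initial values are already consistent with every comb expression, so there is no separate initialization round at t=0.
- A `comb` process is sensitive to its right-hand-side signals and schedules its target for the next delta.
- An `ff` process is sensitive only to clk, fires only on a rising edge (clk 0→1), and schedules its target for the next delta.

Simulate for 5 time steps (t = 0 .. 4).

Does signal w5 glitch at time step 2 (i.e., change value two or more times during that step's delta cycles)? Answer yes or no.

yes

t0.Δ0 w3=1 w0=0 clk=0 w2=1 w4=1 w1=1 w6=0 w7=1 w5=0
t0.Δ1 w3=1 w0=0 clk=1 w2=1 w4=1 w1=1 w6=0 w7=1 w5=0
t0.Δ2 w3=1 w0=0 clk=1 w2=0 w4=1 w1=1 w6=0 w7=1 w5=0
t0.Δ3 w3=0 w0=0 clk=1 w2=0 w4=1 w1=1 w6=0 w7=1 w5=0
t0.Δ4 w3=0 w0=0 clk=1 w2=0 w4=1 w1=1 w6=1 w7=1 w5=0
t1.Δ0 w3=0 w0=0 clk=1 w2=0 w4=1 w1=1 w6=1 w7=1 w5=0
t1.Δ1 w3=0 w0=0 clk=0 w2=0 w4=1 w1=1 w6=1 w7=1 w5=0
t2.Δ0 w3=0 w0=0 clk=0 w2=0 w4=1 w1=1 w6=1 w7=1 w5=0
t2.Δ1 w3=0 w0=0 clk=1 w2=0 w4=1 w1=1 w6=1 w7=1 w5=0
t2.Δ2 w3=0 w0=0 clk=1 w2=1 w4=1 w1=1 w6=1 w7=0 w5=0
t2.Δ3 w3=1 w0=0 clk=1 w2=1 w4=1 w1=1 w6=1 w7=0 w5=1
t2.Δ4 w3=1 w0=1 clk=1 w2=1 w4=1 w1=1 w6=0 w7=0 w5=1
t2.Δ5 w3=1 w0=1 clk=1 w2=1 w4=1 w1=0 w6=0 w7=0 w5=1
t2.Δ6 w3=1 w0=1 clk=1 w2=1 w4=1 w1=0 w6=0 w7=0 w5=0
t2.Δ7 w3=1 w0=0 clk=1 w2=1 w4=1 w1=0 w6=0 w7=0 w5=0
t3.Δ0 w3=1 w0=0 clk=1 w2=1 w4=1 w1=0 w6=0 w7=0 w5=0
t3.Δ1 w3=1 w0=0 clk=0 w2=1 w4=1 w1=0 w6=0 w7=0 w5=0
t4.Δ0 w3=1 w0=0 clk=0 w2=1 w4=1 w1=0 w6=0 w7=0 w5=0
t4.Δ1 w3=1 w0=0 clk=1 w2=1 w4=1 w1=0 w6=0 w7=0 w5=0
t4.Δ2 w3=1 w0=0 clk=1 w2=0 w4=1 w1=0 w6=0 w7=0 w5=0
t4.Δ3 w3=0 w0=0 clk=1 w2=0 w4=1 w1=0 w6=0 w7=0 w5=0
t4.Δ4 w3=0 w0=0 clk=1 w2=0 w4=1 w1=0 w6=1 w7=0 w5=0
t4.Δ5 w3=0 w0=0 clk=1 w2=0 w4=1 w1=1 w6=1 w7=0 w5=0
t4.Δ6 w3=0 w0=0 clk=1 w2=0 w4=1 w1=1 w6=1 w7=0 w5=1
t4.Δ7 w3=0 w0=1 clk=1 w2=0 w4=1 w1=1 w6=1 w7=0 w5=1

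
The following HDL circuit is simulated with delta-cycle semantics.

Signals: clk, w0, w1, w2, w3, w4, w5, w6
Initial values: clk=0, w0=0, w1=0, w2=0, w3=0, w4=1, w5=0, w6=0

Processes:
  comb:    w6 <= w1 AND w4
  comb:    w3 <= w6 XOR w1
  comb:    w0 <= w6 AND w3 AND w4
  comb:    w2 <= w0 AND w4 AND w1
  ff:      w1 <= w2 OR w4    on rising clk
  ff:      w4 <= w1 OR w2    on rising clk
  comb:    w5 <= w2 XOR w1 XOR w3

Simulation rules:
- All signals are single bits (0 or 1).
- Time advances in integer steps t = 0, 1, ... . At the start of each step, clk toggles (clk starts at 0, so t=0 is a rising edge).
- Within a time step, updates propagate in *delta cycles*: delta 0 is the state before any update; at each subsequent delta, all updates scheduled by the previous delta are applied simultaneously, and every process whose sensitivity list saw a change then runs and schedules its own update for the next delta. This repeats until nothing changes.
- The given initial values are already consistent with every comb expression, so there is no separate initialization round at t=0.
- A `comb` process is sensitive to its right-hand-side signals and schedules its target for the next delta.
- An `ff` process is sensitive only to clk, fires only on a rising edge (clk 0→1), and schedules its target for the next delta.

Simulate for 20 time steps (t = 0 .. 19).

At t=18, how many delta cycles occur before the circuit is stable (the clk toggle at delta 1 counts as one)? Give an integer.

4

t0.Δ0 w6=0 clk=0 w5=0 w3=0 w1=0 w0=0 w2=0 w4=1
t0.Δ1 w6=0 clk=1 w5=0 w3=0 w1=0 w0=0 w2=0 w4=1
t0.Δ2 w6=0 clk=1 w5=0 w3=0 w1=1 w0=0 w2=0 w4=0
t0.Δ3 w6=0 clk=1 w5=1 w3=1 w1=1 w0=0 w2=0 w4=0
t0.Δ4 w6=0 clk=1 w5=0 w3=1 w1=1 w0=0 w2=0 w4=0
t1.Δ0 w6=0 clk=1 w5=0 w3=1 w1=1 w0=0 w2=0 w4=0
t1.Δ1 w6=0 clk=0 w5=0 w3=1 w1=1 w0=0 w2=0 w4=0
t2.Δ0 w6=0 clk=0 w5=0 w3=1 w1=1 w0=0 w2=0 w4=0
t2.Δ1 w6=0 clk=1 w5=0 w3=1 w1=1 w0=0 w2=0 w4=0
t2.Δ2 w6=0 clk=1 w5=0 w3=1 w1=0 w0=0 w2=0 w4=1
t2.Δ3 w6=0 clk=1 w5=1 w3=0 w1=0 w0=0 w2=0 w4=1
t2.Δ4 w6=0 clk=1 w5=0 w3=0 w1=0 w0=0 w2=0 w4=1
t3.Δ0 w6=0 clk=1 w5=0 w3=0 w1=0 w0=0 w2=0 w4=1
t3.Δ1 w6=0 clk=0 w5=0 w3=0 w1=0 w0=0 w2=0 w4=1
t4.Δ0 w6=0 clk=0 w5=0 w3=0 w1=0 w0=0 w2=0 w4=1
t4.Δ1 w6=0 clk=1 w5=0 w3=0 w1=0 w0=0 w2=0 w4=1
t4.Δ2 w6=0 clk=1 w5=0 w3=0 w1=1 w0=0 w2=0 w4=0
t4.Δ3 w6=0 clk=1 w5=1 w3=1 w1=1 w0=0 w2=0 w4=0
t4.Δ4 w6=0 clk=1 w5=0 w3=1 w1=1 w0=0 w2=0 w4=0
t5.Δ0 w6=0 clk=1 w5=0 w3=1 w1=1 w0=0 w2=0 w4=0
t5.Δ1 w6=0 clk=0 w5=0 w3=1 w1=1 w0=0 w2=0 w4=0
t6.Δ0 w6=0 clk=0 w5=0 w3=1 w1=1 w0=0 w2=0 w4=0
t6.Δ1 w6=0 clk=1 w5=0 w3=1 w1=1 w0=0 w2=0 w4=0
t6.Δ2 w6=0 clk=1 w5=0 w3=1 w1=0 w0=0 w2=0 w4=1
t6.Δ3 w6=0 clk=1 w5=1 w3=0 w1=0 w0=0 w2=0 w4=1
t6.Δ4 w6=0 clk=1 w5=0 w3=0 w1=0 w0=0 w2=0 w4=1
t7.Δ0 w6=0 clk=1 w5=0 w3=0 w1=0 w0=0 w2=0 w4=1
t7.Δ1 w6=0 clk=0 w5=0 w3=0 w1=0 w0=0 w2=0 w4=1
t8.Δ0 w6=0 clk=0 w5=0 w3=0 w1=0 w0=0 w2=0 w4=1
t8.Δ1 w6=0 clk=1 w5=0 w3=0 w1=0 w0=0 w2=0 w4=1
t8.Δ2 w6=0 clk=1 w5=0 w3=0 w1=1 w0=0 w2=0 w4=0
t8.Δ3 w6=0 clk=1 w5=1 w3=1 w1=1 w0=0 w2=0 w4=0
t8.Δ4 w6=0 clk=1 w5=0 w3=1 w1=1 w0=0 w2=0 w4=0
t9.Δ0 w6=0 clk=1 w5=0 w3=1 w1=1 w0=0 w2=0 w4=0
t9.Δ1 w6=0 clk=0 w5=0 w3=1 w1=1 w0=0 w2=0 w4=0
t10.Δ0 w6=0 clk=0 w5=0 w3=1 w1=1 w0=0 w2=0 w4=0
t10.Δ1 w6=0 clk=1 w5=0 w3=1 w1=1 w0=0 w2=0 w4=0
t10.Δ2 w6=0 clk=1 w5=0 w3=1 w1=0 w0=0 w2=0 w4=1
t10.Δ3 w6=0 clk=1 w5=1 w3=0 w1=0 w0=0 w2=0 w4=1
t10.Δ4 w6=0 clk=1 w5=0 w3=0 w1=0 w0=0 w2=0 w4=1
t11.Δ0 w6=0 clk=1 w5=0 w3=0 w1=0 w0=0 w2=0 w4=1
t11.Δ1 w6=0 clk=0 w5=0 w3=0 w1=0 w0=0 w2=0 w4=1
t12.Δ0 w6=0 clk=0 w5=0 w3=0 w1=0 w0=0 w2=0 w4=1
t12.Δ1 w6=0 clk=1 w5=0 w3=0 w1=0 w0=0 w2=0 w4=1
t12.Δ2 w6=0 clk=1 w5=0 w3=0 w1=1 w0=0 w2=0 w4=0
t12.Δ3 w6=0 clk=1 w5=1 w3=1 w1=1 w0=0 w2=0 w4=0
t12.Δ4 w6=0 clk=1 w5=0 w3=1 w1=1 w0=0 w2=0 w4=0
t13.Δ0 w6=0 clk=1 w5=0 w3=1 w1=1 w0=0 w2=0 w4=0
t13.Δ1 w6=0 clk=0 w5=0 w3=1 w1=1 w0=0 w2=0 w4=0
t14.Δ0 w6=0 clk=0 w5=0 w3=1 w1=1 w0=0 w2=0 w4=0
t14.Δ1 w6=0 clk=1 w5=0 w3=1 w1=1 w0=0 w2=0 w4=0
t14.Δ2 w6=0 clk=1 w5=0 w3=1 w1=0 w0=0 w2=0 w4=1
t14.Δ3 w6=0 clk=1 w5=1 w3=0 w1=0 w0=0 w2=0 w4=1
t14.Δ4 w6=0 clk=1 w5=0 w3=0 w1=0 w0=0 w2=0 w4=1
t15.Δ0 w6=0 clk=1 w5=0 w3=0 w1=0 w0=0 w2=0 w4=1
t15.Δ1 w6=0 clk=0 w5=0 w3=0 w1=0 w0=0 w2=0 w4=1
t16.Δ0 w6=0 clk=0 w5=0 w3=0 w1=0 w0=0 w2=0 w4=1
t16.Δ1 w6=0 clk=1 w5=0 w3=0 w1=0 w0=0 w2=0 w4=1
t16.Δ2 w6=0 clk=1 w5=0 w3=0 w1=1 w0=0 w2=0 w4=0
t16.Δ3 w6=0 clk=1 w5=1 w3=1 w1=1 w0=0 w2=0 w4=0
t16.Δ4 w6=0 clk=1 w5=0 w3=1 w1=1 w0=0 w2=0 w4=0
t17.Δ0 w6=0 clk=1 w5=0 w3=1 w1=1 w0=0 w2=0 w4=0
t17.Δ1 w6=0 clk=0 w5=0 w3=1 w1=1 w0=0 w2=0 w4=0
t18.Δ0 w6=0 clk=0 w5=0 w3=1 w1=1 w0=0 w2=0 w4=0
t18.Δ1 w6=0 clk=1 w5=0 w3=1 w1=1 w0=0 w2=0 w4=0
t18.Δ2 w6=0 clk=1 w5=0 w3=1 w1=0 w0=0 w2=0 w4=1
t18.Δ3 w6=0 clk=1 w5=1 w3=0 w1=0 w0=0 w2=0 w4=1
t18.Δ4 w6=0 clk=1 w5=0 w3=0 w1=0 w0=0 w2=0 w4=1
t19.Δ0 w6=0 clk=1 w5=0 w3=0 w1=0 w0=0 w2=0 w4=1
t19.Δ1 w6=0 clk=0 w5=0 w3=0 w1=0 w0=0 w2=0 w4=1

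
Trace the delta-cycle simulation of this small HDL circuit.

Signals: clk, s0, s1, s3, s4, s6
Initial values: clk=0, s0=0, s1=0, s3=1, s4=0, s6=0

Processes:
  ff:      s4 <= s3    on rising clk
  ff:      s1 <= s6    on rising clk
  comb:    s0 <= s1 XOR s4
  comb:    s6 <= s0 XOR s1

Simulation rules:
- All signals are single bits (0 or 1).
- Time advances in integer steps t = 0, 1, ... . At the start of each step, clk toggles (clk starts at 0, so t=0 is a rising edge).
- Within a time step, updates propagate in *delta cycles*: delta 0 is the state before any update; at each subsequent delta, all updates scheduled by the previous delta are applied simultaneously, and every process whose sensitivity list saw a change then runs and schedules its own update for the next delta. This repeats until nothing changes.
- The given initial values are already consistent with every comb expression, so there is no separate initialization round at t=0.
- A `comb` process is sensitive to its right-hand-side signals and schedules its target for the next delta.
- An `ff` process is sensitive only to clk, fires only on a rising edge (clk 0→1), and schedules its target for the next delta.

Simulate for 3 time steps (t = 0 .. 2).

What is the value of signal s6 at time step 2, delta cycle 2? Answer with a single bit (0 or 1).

t0.Δ0 s6=0 clk=0 s0=0 s4=0 s1=0 s3=1
t0.Δ1 s6=0 clk=1 s0=0 s4=0 s1=0 s3=1
t0.Δ2 s6=0 clk=1 s0=0 s4=1 s1=0 s3=1
t0.Δ3 s6=0 clk=1 s0=1 s4=1 s1=0 s3=1
t0.Δ4 s6=1 clk=1 s0=1 s4=1 s1=0 s3=1
t1.Δ0 s6=1 clk=1 s0=1 s4=1 s1=0 s3=1
t1.Δ1 s6=1 clk=0 s0=1 s4=1 s1=0 s3=1
t2.Δ0 s6=1 clk=0 s0=1 s4=1 s1=0 s3=1
t2.Δ1 s6=1 clk=1 s0=1 s4=1 s1=0 s3=1
t2.Δ2 s6=1 clk=1 s0=1 s4=1 s1=1 s3=1
t2.Δ3 s6=0 clk=1 s0=0 s4=1 s1=1 s3=1
t2.Δ4 s6=1 clk=1 s0=0 s4=1 s1=1 s3=1

1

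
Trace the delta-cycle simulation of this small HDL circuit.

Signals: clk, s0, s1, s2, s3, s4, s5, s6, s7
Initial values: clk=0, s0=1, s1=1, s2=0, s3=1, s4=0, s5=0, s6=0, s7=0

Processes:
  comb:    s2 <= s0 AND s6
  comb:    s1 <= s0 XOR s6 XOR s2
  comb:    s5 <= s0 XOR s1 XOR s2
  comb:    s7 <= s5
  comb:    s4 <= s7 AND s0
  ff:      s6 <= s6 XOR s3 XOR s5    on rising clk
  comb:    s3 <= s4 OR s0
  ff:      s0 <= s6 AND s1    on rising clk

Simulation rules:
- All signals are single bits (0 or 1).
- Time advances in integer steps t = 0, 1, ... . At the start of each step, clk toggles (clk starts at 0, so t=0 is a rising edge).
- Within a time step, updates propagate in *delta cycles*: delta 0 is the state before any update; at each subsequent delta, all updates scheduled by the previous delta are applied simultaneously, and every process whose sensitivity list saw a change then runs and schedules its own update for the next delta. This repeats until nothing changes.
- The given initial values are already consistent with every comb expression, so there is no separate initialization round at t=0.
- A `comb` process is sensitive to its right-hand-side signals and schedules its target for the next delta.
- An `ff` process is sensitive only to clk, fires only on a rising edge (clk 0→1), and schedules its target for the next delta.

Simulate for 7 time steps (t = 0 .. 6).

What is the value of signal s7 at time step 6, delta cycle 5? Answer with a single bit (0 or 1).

[bits: s2,s0,clk,s5,s6,s3,s4,s7,s1]
t=0: Δ0=010001001 Δ1=011001001 Δ2=001011001 Δ3=001110001 Δ4=001110011 | 4Δ
t=1: Δ0=001110011 Δ1=000110011 | 1Δ
t=2: Δ0=000110011 Δ1=001110011 Δ2=011100011 Δ3=011001111 Δ4=011001101 Δ5=011001001 | 5Δ
t=3: Δ0=011001001 Δ1=010001001 | 1Δ
t=4: Δ0=010001001 Δ1=011001001 Δ2=001011001 Δ3=001110001 Δ4=001110011 | 4Δ
t=5: Δ0=001110011 Δ1=000110011 | 1Δ
t=6: Δ0=000110011 Δ1=001110011 Δ2=011100011 Δ3=011001111 Δ4=011001101 Δ5=011001001 | 5Δ

0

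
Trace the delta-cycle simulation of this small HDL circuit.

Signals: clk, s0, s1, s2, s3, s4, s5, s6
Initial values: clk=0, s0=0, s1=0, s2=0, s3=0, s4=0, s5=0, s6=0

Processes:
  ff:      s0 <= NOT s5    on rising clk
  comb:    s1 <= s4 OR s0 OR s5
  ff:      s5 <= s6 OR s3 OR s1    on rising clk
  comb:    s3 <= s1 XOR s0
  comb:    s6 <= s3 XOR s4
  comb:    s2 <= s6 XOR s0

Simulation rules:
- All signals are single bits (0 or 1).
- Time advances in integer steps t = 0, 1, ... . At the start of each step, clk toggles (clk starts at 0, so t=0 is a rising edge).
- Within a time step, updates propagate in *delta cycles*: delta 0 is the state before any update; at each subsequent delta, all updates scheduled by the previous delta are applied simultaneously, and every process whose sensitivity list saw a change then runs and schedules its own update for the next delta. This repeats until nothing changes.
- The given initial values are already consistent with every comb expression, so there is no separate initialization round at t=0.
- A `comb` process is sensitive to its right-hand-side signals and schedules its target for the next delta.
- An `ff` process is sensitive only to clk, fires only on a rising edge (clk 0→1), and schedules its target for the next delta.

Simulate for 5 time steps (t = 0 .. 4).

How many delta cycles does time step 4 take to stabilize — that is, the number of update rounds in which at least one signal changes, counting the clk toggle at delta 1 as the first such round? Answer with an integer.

5

t0.Δ0 s2=0 s5=0 s6=0 clk=0 s4=0 s1=0 s0=0 s3=0
t0.Δ1 s2=0 s5=0 s6=0 clk=1 s4=0 s1=0 s0=0 s3=0
t0.Δ2 s2=0 s5=0 s6=0 clk=1 s4=0 s1=0 s0=1 s3=0
t0.Δ3 s2=1 s5=0 s6=0 clk=1 s4=0 s1=1 s0=1 s3=1
t0.Δ4 s2=1 s5=0 s6=1 clk=1 s4=0 s1=1 s0=1 s3=0
t0.Δ5 s2=0 s5=0 s6=0 clk=1 s4=0 s1=1 s0=1 s3=0
t0.Δ6 s2=1 s5=0 s6=0 clk=1 s4=0 s1=1 s0=1 s3=0
t1.Δ0 s2=1 s5=0 s6=0 clk=1 s4=0 s1=1 s0=1 s3=0
t1.Δ1 s2=1 s5=0 s6=0 clk=0 s4=0 s1=1 s0=1 s3=0
t2.Δ0 s2=1 s5=0 s6=0 clk=0 s4=0 s1=1 s0=1 s3=0
t2.Δ1 s2=1 s5=0 s6=0 clk=1 s4=0 s1=1 s0=1 s3=0
t2.Δ2 s2=1 s5=1 s6=0 clk=1 s4=0 s1=1 s0=1 s3=0
t3.Δ0 s2=1 s5=1 s6=0 clk=1 s4=0 s1=1 s0=1 s3=0
t3.Δ1 s2=1 s5=1 s6=0 clk=0 s4=0 s1=1 s0=1 s3=0
t4.Δ0 s2=1 s5=1 s6=0 clk=0 s4=0 s1=1 s0=1 s3=0
t4.Δ1 s2=1 s5=1 s6=0 clk=1 s4=0 s1=1 s0=1 s3=0
t4.Δ2 s2=1 s5=1 s6=0 clk=1 s4=0 s1=1 s0=0 s3=0
t4.Δ3 s2=0 s5=1 s6=0 clk=1 s4=0 s1=1 s0=0 s3=1
t4.Δ4 s2=0 s5=1 s6=1 clk=1 s4=0 s1=1 s0=0 s3=1
t4.Δ5 s2=1 s5=1 s6=1 clk=1 s4=0 s1=1 s0=0 s3=1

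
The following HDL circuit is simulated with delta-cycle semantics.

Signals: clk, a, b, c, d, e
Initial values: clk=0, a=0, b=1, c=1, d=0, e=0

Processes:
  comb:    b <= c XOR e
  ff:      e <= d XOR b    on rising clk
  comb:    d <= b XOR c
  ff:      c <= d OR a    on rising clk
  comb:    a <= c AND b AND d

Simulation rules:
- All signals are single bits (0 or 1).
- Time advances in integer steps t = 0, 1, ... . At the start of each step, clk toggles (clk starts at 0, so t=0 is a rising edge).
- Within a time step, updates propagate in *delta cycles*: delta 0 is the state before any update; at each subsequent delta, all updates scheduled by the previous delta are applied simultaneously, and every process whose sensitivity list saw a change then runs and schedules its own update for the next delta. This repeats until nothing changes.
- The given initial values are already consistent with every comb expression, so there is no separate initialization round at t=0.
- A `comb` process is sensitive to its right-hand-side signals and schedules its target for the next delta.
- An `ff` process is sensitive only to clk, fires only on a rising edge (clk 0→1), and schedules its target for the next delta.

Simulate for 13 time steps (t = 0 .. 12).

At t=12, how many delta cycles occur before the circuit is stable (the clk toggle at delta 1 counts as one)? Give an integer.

3

t=0 Δ0: e=0 c=1 b=1 a=0 d=0 clk=0
  Δ1: clk:0→1
  Δ2: e:0→1, c:1→0
  Δ3: d:0→1
  (3Δ to stable)
t=1 Δ0: e=1 c=0 b=1 a=0 d=1 clk=1
  Δ1: clk:1→0
  (1Δ to stable)
t=2 Δ0: e=1 c=0 b=1 a=0 d=1 clk=0
  Δ1: clk:0→1
  Δ2: e:1→0, c:0→1
  Δ3: a:0→1, d:1→0
  Δ4: a:1→0
  (4Δ to stable)
t=3 Δ0: e=0 c=1 b=1 a=0 d=0 clk=1
  Δ1: clk:1→0
  (1Δ to stable)
t=4 Δ0: e=0 c=1 b=1 a=0 d=0 clk=0
  Δ1: clk:0→1
  Δ2: e:0→1, c:1→0
  Δ3: d:0→1
  (3Δ to stable)
t=5 Δ0: e=1 c=0 b=1 a=0 d=1 clk=1
  Δ1: clk:1→0
  (1Δ to stable)
t=6 Δ0: e=1 c=0 b=1 a=0 d=1 clk=0
  Δ1: clk:0→1
  Δ2: e:1→0, c:0→1
  Δ3: a:0→1, d:1→0
  Δ4: a:1→0
  (4Δ to stable)
t=7 Δ0: e=0 c=1 b=1 a=0 d=0 clk=1
  Δ1: clk:1→0
  (1Δ to stable)
t=8 Δ0: e=0 c=1 b=1 a=0 d=0 clk=0
  Δ1: clk:0→1
  Δ2: e:0→1, c:1→0
  Δ3: d:0→1
  (3Δ to stable)
t=9 Δ0: e=1 c=0 b=1 a=0 d=1 clk=1
  Δ1: clk:1→0
  (1Δ to stable)
t=10 Δ0: e=1 c=0 b=1 a=0 d=1 clk=0
  Δ1: clk:0→1
  Δ2: e:1→0, c:0→1
  Δ3: a:0→1, d:1→0
  Δ4: a:1→0
  (4Δ to stable)
t=11 Δ0: e=0 c=1 b=1 a=0 d=0 clk=1
  Δ1: clk:1→0
  (1Δ to stable)
t=12 Δ0: e=0 c=1 b=1 a=0 d=0 clk=0
  Δ1: clk:0→1
  Δ2: e:0→1, c:1→0
  Δ3: d:0→1
  (3Δ to stable)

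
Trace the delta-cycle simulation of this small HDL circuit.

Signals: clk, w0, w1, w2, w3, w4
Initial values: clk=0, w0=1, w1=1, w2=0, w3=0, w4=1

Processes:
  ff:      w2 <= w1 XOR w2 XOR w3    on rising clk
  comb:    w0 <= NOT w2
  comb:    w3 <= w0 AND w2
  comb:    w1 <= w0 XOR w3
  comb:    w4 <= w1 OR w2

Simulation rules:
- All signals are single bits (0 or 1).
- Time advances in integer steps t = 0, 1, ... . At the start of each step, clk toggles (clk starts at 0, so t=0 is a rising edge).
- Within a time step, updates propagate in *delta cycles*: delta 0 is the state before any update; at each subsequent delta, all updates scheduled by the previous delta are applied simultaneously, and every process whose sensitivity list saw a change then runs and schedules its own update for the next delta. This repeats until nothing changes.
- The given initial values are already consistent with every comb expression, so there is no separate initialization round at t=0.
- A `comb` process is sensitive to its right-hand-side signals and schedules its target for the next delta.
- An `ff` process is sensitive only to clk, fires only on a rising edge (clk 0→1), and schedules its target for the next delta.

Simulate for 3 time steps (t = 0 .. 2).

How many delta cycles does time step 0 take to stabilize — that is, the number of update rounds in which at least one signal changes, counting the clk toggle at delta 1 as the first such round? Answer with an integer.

5

t=0 Δ0: w0=1 clk=0 w2=0 w1=1 w3=0 w4=1
  Δ1: clk:0→1
  Δ2: w2:0→1
  Δ3: w0:1→0, w3:0→1
  Δ4: w3:1→0
  Δ5: w1:1→0
  (5Δ to stable)
t=1 Δ0: w0=0 clk=1 w2=1 w1=0 w3=0 w4=1
  Δ1: clk:1→0
  (1Δ to stable)
t=2 Δ0: w0=0 clk=0 w2=1 w1=0 w3=0 w4=1
  Δ1: clk:0→1
  (1Δ to stable)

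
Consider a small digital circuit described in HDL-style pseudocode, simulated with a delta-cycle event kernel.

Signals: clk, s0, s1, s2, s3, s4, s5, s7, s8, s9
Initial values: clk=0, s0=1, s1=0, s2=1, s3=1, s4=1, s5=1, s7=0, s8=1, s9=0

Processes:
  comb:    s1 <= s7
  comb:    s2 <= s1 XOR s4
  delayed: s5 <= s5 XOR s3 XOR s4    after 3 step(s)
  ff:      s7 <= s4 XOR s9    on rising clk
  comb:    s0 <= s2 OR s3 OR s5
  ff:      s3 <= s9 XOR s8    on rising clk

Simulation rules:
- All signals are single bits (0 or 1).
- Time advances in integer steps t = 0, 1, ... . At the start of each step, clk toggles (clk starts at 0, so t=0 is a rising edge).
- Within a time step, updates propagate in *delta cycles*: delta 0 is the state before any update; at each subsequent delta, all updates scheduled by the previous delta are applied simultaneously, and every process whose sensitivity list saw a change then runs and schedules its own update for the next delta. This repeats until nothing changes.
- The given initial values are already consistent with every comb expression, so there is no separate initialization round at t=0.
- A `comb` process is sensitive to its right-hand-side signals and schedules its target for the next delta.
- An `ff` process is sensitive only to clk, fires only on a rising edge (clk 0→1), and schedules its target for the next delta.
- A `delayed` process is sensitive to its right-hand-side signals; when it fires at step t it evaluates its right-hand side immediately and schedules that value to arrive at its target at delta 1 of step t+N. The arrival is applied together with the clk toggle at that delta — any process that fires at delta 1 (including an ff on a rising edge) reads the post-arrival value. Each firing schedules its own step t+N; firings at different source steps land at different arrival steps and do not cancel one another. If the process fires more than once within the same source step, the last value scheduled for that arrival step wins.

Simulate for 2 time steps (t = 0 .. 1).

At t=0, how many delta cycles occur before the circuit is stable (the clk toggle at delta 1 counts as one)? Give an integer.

4

t=0 Δ0: clk=0 s4=1 s0=1 s8=1 s7=0 s3=1 s1=0 s9=0 s5=1 s2=1
  Δ1: clk:0→1
  Δ2: s7:0→1
  Δ3: s1:0→1
  Δ4: s2:1→0
  (4Δ to stable)
t=1 Δ0: clk=1 s4=1 s0=1 s8=1 s7=1 s3=1 s1=1 s9=0 s5=1 s2=0
  Δ1: clk:1→0
  (1Δ to stable)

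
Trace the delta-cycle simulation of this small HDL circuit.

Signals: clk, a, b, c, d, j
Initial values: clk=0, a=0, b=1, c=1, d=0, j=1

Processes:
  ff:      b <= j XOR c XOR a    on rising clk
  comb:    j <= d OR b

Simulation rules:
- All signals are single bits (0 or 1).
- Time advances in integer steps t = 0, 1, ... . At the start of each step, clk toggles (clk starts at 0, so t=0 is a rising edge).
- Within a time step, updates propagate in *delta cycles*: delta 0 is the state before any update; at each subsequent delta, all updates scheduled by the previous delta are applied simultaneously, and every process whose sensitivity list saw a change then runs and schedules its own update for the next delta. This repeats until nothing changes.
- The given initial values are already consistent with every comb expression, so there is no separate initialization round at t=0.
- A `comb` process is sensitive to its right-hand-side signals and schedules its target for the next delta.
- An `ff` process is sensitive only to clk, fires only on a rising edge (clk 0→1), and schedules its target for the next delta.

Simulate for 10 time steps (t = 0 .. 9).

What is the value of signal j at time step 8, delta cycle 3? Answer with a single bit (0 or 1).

t=0 Δ0: d=0 c=1 b=1 a=0 j=1 clk=0
  Δ1: clk:0→1
  Δ2: b:1→0
  Δ3: j:1→0
  (3Δ to stable)
t=1 Δ0: d=0 c=1 b=0 a=0 j=0 clk=1
  Δ1: clk:1→0
  (1Δ to stable)
t=2 Δ0: d=0 c=1 b=0 a=0 j=0 clk=0
  Δ1: clk:0→1
  Δ2: b:0→1
  Δ3: j:0→1
  (3Δ to stable)
t=3 Δ0: d=0 c=1 b=1 a=0 j=1 clk=1
  Δ1: clk:1→0
  (1Δ to stable)
t=4 Δ0: d=0 c=1 b=1 a=0 j=1 clk=0
  Δ1: clk:0→1
  Δ2: b:1→0
  Δ3: j:1→0
  (3Δ to stable)
t=5 Δ0: d=0 c=1 b=0 a=0 j=0 clk=1
  Δ1: clk:1→0
  (1Δ to stable)
t=6 Δ0: d=0 c=1 b=0 a=0 j=0 clk=0
  Δ1: clk:0→1
  Δ2: b:0→1
  Δ3: j:0→1
  (3Δ to stable)
t=7 Δ0: d=0 c=1 b=1 a=0 j=1 clk=1
  Δ1: clk:1→0
  (1Δ to stable)
t=8 Δ0: d=0 c=1 b=1 a=0 j=1 clk=0
  Δ1: clk:0→1
  Δ2: b:1→0
  Δ3: j:1→0
  (3Δ to stable)
t=9 Δ0: d=0 c=1 b=0 a=0 j=0 clk=1
  Δ1: clk:1→0
  (1Δ to stable)

0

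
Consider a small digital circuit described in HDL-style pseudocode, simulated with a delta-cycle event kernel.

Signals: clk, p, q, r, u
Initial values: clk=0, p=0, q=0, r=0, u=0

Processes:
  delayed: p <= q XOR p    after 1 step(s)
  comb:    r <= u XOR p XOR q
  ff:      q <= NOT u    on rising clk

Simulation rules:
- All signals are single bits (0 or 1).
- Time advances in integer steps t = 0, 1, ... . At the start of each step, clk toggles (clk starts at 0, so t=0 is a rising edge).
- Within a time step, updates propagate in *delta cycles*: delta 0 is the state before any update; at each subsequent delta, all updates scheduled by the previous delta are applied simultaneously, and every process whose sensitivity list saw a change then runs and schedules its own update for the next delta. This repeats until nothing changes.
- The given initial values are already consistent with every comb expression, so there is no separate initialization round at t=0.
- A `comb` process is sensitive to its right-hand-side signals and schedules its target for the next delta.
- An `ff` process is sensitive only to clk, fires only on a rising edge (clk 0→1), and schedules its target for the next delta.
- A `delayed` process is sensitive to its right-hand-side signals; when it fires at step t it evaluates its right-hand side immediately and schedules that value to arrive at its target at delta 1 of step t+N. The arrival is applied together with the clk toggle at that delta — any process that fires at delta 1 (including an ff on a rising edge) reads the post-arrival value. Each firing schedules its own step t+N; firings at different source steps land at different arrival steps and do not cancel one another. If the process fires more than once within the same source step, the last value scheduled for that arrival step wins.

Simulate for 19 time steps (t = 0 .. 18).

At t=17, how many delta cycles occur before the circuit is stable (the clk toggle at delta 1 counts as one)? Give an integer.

2

[bits: clk,q,r,p,u]
t=0: Δ0=00000 Δ1=10000 Δ2=11000 Δ3=11100 | 3Δ
t=1: Δ0=11100 Δ1=01110 Δ2=01010 | 2Δ
t=2: Δ0=01010 Δ1=11000 Δ2=11100 | 2Δ
t=3: Δ0=11100 Δ1=01110 Δ2=01010 | 2Δ
t=4: Δ0=01010 Δ1=11000 Δ2=11100 | 2Δ
t=5: Δ0=11100 Δ1=01110 Δ2=01010 | 2Δ
t=6: Δ0=01010 Δ1=11000 Δ2=11100 | 2Δ
t=7: Δ0=11100 Δ1=01110 Δ2=01010 | 2Δ
t=8: Δ0=01010 Δ1=11000 Δ2=11100 | 2Δ
t=9: Δ0=11100 Δ1=01110 Δ2=01010 | 2Δ
t=10: Δ0=01010 Δ1=11000 Δ2=11100 | 2Δ
t=11: Δ0=11100 Δ1=01110 Δ2=01010 | 2Δ
t=12: Δ0=01010 Δ1=11000 Δ2=11100 | 2Δ
t=13: Δ0=11100 Δ1=01110 Δ2=01010 | 2Δ
t=14: Δ0=01010 Δ1=11000 Δ2=11100 | 2Δ
t=15: Δ0=11100 Δ1=01110 Δ2=01010 | 2Δ
t=16: Δ0=01010 Δ1=11000 Δ2=11100 | 2Δ
t=17: Δ0=11100 Δ1=01110 Δ2=01010 | 2Δ
t=18: Δ0=01010 Δ1=11000 Δ2=11100 | 2Δ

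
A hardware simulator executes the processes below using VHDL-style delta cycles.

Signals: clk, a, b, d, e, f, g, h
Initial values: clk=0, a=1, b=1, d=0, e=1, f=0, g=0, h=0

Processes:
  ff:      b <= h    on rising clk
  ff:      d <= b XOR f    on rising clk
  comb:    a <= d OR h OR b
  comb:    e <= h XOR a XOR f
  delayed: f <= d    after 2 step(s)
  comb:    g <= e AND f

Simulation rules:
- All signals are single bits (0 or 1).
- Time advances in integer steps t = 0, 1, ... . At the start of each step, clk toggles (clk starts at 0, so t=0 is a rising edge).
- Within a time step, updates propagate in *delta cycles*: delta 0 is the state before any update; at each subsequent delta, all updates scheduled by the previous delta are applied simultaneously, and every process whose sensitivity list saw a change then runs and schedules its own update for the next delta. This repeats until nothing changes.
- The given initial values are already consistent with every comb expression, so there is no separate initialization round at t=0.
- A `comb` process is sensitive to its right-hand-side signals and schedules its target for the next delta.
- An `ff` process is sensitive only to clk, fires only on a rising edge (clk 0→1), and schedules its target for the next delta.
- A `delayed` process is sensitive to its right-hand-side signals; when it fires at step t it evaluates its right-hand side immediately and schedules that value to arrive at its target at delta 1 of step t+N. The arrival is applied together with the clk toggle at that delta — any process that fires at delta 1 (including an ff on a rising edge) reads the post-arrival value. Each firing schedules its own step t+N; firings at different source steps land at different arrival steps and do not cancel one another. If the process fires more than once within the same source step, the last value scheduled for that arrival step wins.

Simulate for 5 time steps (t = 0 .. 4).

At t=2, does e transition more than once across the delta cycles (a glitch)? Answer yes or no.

no

t0.Δ0 b=1 h=0 a=1 e=1 d=0 g=0 clk=0 f=0
t0.Δ1 b=1 h=0 a=1 e=1 d=0 g=0 clk=1 f=0
t0.Δ2 b=0 h=0 a=1 e=1 d=1 g=0 clk=1 f=0
t1.Δ0 b=0 h=0 a=1 e=1 d=1 g=0 clk=1 f=0
t1.Δ1 b=0 h=0 a=1 e=1 d=1 g=0 clk=0 f=0
t2.Δ0 b=0 h=0 a=1 e=1 d=1 g=0 clk=0 f=0
t2.Δ1 b=0 h=0 a=1 e=1 d=1 g=0 clk=1 f=1
t2.Δ2 b=0 h=0 a=1 e=0 d=1 g=1 clk=1 f=1
t2.Δ3 b=0 h=0 a=1 e=0 d=1 g=0 clk=1 f=1
t3.Δ0 b=0 h=0 a=1 e=0 d=1 g=0 clk=1 f=1
t3.Δ1 b=0 h=0 a=1 e=0 d=1 g=0 clk=0 f=1
t4.Δ0 b=0 h=0 a=1 e=0 d=1 g=0 clk=0 f=1
t4.Δ1 b=0 h=0 a=1 e=0 d=1 g=0 clk=1 f=1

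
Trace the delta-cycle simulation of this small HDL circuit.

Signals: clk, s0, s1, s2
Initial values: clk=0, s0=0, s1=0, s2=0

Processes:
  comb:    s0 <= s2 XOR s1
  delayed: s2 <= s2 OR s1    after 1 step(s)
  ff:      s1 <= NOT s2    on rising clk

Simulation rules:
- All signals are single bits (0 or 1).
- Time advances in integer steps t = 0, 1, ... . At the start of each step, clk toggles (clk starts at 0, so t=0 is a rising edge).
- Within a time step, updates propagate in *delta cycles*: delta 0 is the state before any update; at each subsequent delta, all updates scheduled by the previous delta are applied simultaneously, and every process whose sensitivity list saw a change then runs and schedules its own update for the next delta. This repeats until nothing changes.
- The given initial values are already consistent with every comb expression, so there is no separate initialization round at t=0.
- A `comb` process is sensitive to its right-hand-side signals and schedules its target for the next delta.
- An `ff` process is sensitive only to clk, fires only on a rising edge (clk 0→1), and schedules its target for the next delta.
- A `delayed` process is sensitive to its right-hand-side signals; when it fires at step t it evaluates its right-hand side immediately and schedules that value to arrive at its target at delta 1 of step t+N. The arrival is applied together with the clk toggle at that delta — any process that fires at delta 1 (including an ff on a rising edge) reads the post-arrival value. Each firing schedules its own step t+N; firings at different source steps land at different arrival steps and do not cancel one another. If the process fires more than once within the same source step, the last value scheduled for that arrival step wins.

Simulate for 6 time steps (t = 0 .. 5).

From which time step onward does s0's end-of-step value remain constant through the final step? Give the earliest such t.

[bits: clk,s1,s0,s2]
t=0: Δ0=0000 Δ1=1000 Δ2=1100 Δ3=1110 | 3Δ
t=1: Δ0=1110 Δ1=0111 Δ2=0101 | 2Δ
t=2: Δ0=0101 Δ1=1101 Δ2=1001 Δ3=1011 | 3Δ
t=3: Δ0=1011 Δ1=0011 | 1Δ
t=4: Δ0=0011 Δ1=1011 | 1Δ
t=5: Δ0=1011 Δ1=0011 | 1Δ

2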